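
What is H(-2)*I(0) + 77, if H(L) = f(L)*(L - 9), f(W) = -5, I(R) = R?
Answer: 77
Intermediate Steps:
H(L) = 45 - 5*L (H(L) = -5*(L - 9) = -5*(-9 + L) = 45 - 5*L)
H(-2)*I(0) + 77 = (45 - 5*(-2))*0 + 77 = (45 + 10)*0 + 77 = 55*0 + 77 = 0 + 77 = 77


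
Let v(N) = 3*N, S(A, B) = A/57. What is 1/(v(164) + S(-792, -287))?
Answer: 19/9084 ≈ 0.0020916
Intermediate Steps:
S(A, B) = A/57 (S(A, B) = A*(1/57) = A/57)
1/(v(164) + S(-792, -287)) = 1/(3*164 + (1/57)*(-792)) = 1/(492 - 264/19) = 1/(9084/19) = 19/9084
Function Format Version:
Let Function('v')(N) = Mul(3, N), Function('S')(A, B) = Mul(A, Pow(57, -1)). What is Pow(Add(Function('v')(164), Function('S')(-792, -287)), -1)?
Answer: Rational(19, 9084) ≈ 0.0020916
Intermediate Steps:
Function('S')(A, B) = Mul(Rational(1, 57), A) (Function('S')(A, B) = Mul(A, Rational(1, 57)) = Mul(Rational(1, 57), A))
Pow(Add(Function('v')(164), Function('S')(-792, -287)), -1) = Pow(Add(Mul(3, 164), Mul(Rational(1, 57), -792)), -1) = Pow(Add(492, Rational(-264, 19)), -1) = Pow(Rational(9084, 19), -1) = Rational(19, 9084)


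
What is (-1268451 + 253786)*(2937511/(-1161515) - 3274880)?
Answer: 771921655397225363/232303 ≈ 3.3229e+12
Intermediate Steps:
(-1268451 + 253786)*(2937511/(-1161515) - 3274880) = -1014665*(2937511*(-1/1161515) - 3274880) = -1014665*(-2937511/1161515 - 3274880) = -1014665*(-3803825180711/1161515) = 771921655397225363/232303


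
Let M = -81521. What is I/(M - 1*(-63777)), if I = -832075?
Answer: 832075/17744 ≈ 46.893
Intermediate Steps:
I/(M - 1*(-63777)) = -832075/(-81521 - 1*(-63777)) = -832075/(-81521 + 63777) = -832075/(-17744) = -832075*(-1/17744) = 832075/17744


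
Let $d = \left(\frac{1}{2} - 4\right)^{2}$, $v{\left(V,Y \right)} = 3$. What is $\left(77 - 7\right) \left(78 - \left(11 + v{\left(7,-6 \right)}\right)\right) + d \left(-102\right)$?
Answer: $\frac{6461}{2} \approx 3230.5$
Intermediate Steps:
$d = \frac{49}{4}$ ($d = \left(\frac{1}{2} - 4\right)^{2} = \left(- \frac{7}{2}\right)^{2} = \frac{49}{4} \approx 12.25$)
$\left(77 - 7\right) \left(78 - \left(11 + v{\left(7,-6 \right)}\right)\right) + d \left(-102\right) = \left(77 - 7\right) \left(78 - 14\right) + \frac{49}{4} \left(-102\right) = 70 \left(78 - 14\right) - \frac{2499}{2} = 70 \cdot 64 - \frac{2499}{2} = 4480 - \frac{2499}{2} = \frac{6461}{2}$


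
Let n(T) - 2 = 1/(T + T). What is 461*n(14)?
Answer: 26277/28 ≈ 938.46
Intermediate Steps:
n(T) = 2 + 1/(2*T) (n(T) = 2 + 1/(T + T) = 2 + 1/(2*T))
461*n(14) = 461*(2 + (½)/14) = 461*(2 + (½)*(1/14)) = 461*(2 + 1/28) = 461*(57/28) = 26277/28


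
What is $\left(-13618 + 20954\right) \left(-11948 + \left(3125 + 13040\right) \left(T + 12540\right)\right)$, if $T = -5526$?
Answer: $831677639632$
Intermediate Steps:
$\left(-13618 + 20954\right) \left(-11948 + \left(3125 + 13040\right) \left(T + 12540\right)\right) = \left(-13618 + 20954\right) \left(-11948 + \left(3125 + 13040\right) \left(-5526 + 12540\right)\right) = 7336 \left(-11948 + 16165 \cdot 7014\right) = 7336 \left(-11948 + 113381310\right) = 7336 \cdot 113369362 = 831677639632$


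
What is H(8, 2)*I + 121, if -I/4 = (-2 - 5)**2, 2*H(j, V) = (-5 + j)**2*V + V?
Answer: -1839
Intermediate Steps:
H(j, V) = V/2 + V*(-5 + j)**2/2 (H(j, V) = ((-5 + j)**2*V + V)/2 = (V*(-5 + j)**2 + V)/2 = (V + V*(-5 + j)**2)/2 = V/2 + V*(-5 + j)**2/2)
I = -196 (I = -4*(-2 - 5)**2 = -4*(-7)**2 = -4*49 = -196)
H(8, 2)*I + 121 = ((1/2)*2*(1 + (-5 + 8)**2))*(-196) + 121 = ((1/2)*2*(1 + 3**2))*(-196) + 121 = ((1/2)*2*(1 + 9))*(-196) + 121 = ((1/2)*2*10)*(-196) + 121 = 10*(-196) + 121 = -1960 + 121 = -1839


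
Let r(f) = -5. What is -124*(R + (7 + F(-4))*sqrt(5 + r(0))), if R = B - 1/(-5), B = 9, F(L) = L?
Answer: -5704/5 ≈ -1140.8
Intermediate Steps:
R = 46/5 (R = 9 - 1/(-5) = 9 - 1*(-1/5) = 9 + 1/5 = 46/5 ≈ 9.2000)
-124*(R + (7 + F(-4))*sqrt(5 + r(0))) = -124*(46/5 + (7 - 4)*sqrt(5 - 5)) = -124*(46/5 + 3*sqrt(0)) = -124*(46/5 + 3*0) = -124*(46/5 + 0) = -124*46/5 = -5704/5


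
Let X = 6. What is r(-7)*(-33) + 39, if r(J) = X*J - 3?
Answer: 1524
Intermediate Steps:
r(J) = -3 + 6*J (r(J) = 6*J - 3 = -3 + 6*J)
r(-7)*(-33) + 39 = (-3 + 6*(-7))*(-33) + 39 = (-3 - 42)*(-33) + 39 = -45*(-33) + 39 = 1485 + 39 = 1524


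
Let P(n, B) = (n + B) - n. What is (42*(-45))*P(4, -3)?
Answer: 5670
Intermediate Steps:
P(n, B) = B (P(n, B) = (B + n) - n = B)
(42*(-45))*P(4, -3) = (42*(-45))*(-3) = -1890*(-3) = 5670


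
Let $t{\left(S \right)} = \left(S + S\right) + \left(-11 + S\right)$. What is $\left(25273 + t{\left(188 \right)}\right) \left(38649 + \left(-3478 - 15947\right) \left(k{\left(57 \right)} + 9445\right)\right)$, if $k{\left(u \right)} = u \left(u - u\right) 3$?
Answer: $-4737275473176$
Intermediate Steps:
$k{\left(u \right)} = 0$ ($k{\left(u \right)} = u 0 \cdot 3 = 0 \cdot 3 = 0$)
$t{\left(S \right)} = -11 + 3 S$ ($t{\left(S \right)} = 2 S + \left(-11 + S\right) = -11 + 3 S$)
$\left(25273 + t{\left(188 \right)}\right) \left(38649 + \left(-3478 - 15947\right) \left(k{\left(57 \right)} + 9445\right)\right) = \left(25273 + \left(-11 + 3 \cdot 188\right)\right) \left(38649 + \left(-3478 - 15947\right) \left(0 + 9445\right)\right) = \left(25273 + \left(-11 + 564\right)\right) \left(38649 - 183469125\right) = \left(25273 + 553\right) \left(38649 - 183469125\right) = 25826 \left(-183430476\right) = -4737275473176$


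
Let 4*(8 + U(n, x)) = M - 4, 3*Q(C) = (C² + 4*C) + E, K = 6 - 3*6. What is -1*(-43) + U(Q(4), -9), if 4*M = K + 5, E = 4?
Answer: 537/16 ≈ 33.563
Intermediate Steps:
K = -12 (K = 6 - 18 = -12)
Q(C) = 4/3 + C²/3 + 4*C/3 (Q(C) = ((C² + 4*C) + 4)/3 = (4 + C² + 4*C)/3 = 4/3 + C²/3 + 4*C/3)
M = -7/4 (M = (-12 + 5)/4 = (¼)*(-7) = -7/4 ≈ -1.7500)
U(n, x) = -151/16 (U(n, x) = -8 + (-7/4 - 4)/4 = -8 + (¼)*(-23/4) = -8 - 23/16 = -151/16)
-1*(-43) + U(Q(4), -9) = -1*(-43) - 151/16 = 43 - 151/16 = 537/16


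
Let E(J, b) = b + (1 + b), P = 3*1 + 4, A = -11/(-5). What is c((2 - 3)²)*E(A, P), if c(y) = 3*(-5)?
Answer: -225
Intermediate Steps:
A = 11/5 (A = -11*(-⅕) = 11/5 ≈ 2.2000)
P = 7 (P = 3 + 4 = 7)
E(J, b) = 1 + 2*b
c(y) = -15
c((2 - 3)²)*E(A, P) = -15*(1 + 2*7) = -15*(1 + 14) = -15*15 = -225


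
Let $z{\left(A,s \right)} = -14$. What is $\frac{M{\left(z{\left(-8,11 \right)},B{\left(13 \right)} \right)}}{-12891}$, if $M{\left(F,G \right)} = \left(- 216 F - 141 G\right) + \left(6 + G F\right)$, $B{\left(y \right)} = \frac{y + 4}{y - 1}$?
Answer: $- \frac{33725}{154692} \approx -0.21801$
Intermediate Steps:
$B{\left(y \right)} = \frac{4 + y}{-1 + y}$ ($B{\left(y \right)} = \frac{4 + y}{y + \left(-2 + 1\right)} = \frac{4 + y}{y - 1} = \frac{4 + y}{-1 + y}$)
$M{\left(F,G \right)} = 6 - 216 F - 141 G + F G$ ($M{\left(F,G \right)} = \left(- 216 F - 141 G\right) + \left(6 + F G\right) = 6 - 216 F - 141 G + F G$)
$\frac{M{\left(z{\left(-8,11 \right)},B{\left(13 \right)} \right)}}{-12891} = \frac{6 - -3024 - 141 \frac{4 + 13}{-1 + 13} - 14 \frac{4 + 13}{-1 + 13}}{-12891} = \left(6 + 3024 - 141 \cdot \frac{1}{12} \cdot 17 - 14 \cdot \frac{1}{12} \cdot 17\right) \left(- \frac{1}{12891}\right) = \left(6 + 3024 - \frac{799}{4} - \frac{119}{6}\right) \left(- \frac{1}{12891}\right) = \frac{33725}{12} \left(- \frac{1}{12891}\right) = - \frac{33725}{154692}$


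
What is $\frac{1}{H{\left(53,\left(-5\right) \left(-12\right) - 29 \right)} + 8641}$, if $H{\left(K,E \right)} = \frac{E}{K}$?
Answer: $\frac{53}{458004} \approx 0.00011572$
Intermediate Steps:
$\frac{1}{H{\left(53,\left(-5\right) \left(-12\right) - 29 \right)} + 8641} = \frac{1}{\frac{\left(-5\right) \left(-12\right) - 29}{53} + 8641} = \frac{1}{\left(60 - 29\right) \frac{1}{53} + 8641} = \frac{1}{31 \cdot \frac{1}{53} + 8641} = \frac{1}{\frac{31}{53} + 8641} = \frac{1}{\frac{458004}{53}} = \frac{53}{458004}$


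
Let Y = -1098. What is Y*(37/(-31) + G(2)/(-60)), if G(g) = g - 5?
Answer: 389241/310 ≈ 1255.6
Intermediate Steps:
G(g) = -5 + g
Y*(37/(-31) + G(2)/(-60)) = -1098*(37/(-31) + (-5 + 2)/(-60)) = -1098*(37*(-1/31) - 3*(-1/60)) = -1098*(-37/31 + 1/20) = -1098*(-709/620) = 389241/310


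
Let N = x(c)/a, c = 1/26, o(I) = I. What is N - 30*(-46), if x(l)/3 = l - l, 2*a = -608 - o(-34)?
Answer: 1380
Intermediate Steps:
c = 1/26 ≈ 0.038462
a = -287 (a = (-608 - 1*(-34))/2 = (-608 + 34)/2 = (½)*(-574) = -287)
x(l) = 0 (x(l) = 3*(l - l) = 3*0 = 0)
N = 0 (N = 0/(-287) = 0*(-1/287) = 0)
N - 30*(-46) = 0 - 30*(-46) = 0 + 1380 = 1380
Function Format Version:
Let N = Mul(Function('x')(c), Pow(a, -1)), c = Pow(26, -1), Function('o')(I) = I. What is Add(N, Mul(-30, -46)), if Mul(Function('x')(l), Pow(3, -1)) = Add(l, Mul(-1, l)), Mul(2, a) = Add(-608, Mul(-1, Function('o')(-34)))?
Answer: 1380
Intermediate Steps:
c = Rational(1, 26) ≈ 0.038462
a = -287 (a = Mul(Rational(1, 2), Add(-608, Mul(-1, -34))) = Mul(Rational(1, 2), Add(-608, 34)) = Mul(Rational(1, 2), -574) = -287)
Function('x')(l) = 0 (Function('x')(l) = Mul(3, Add(l, Mul(-1, l))) = Mul(3, 0) = 0)
N = 0 (N = Mul(0, Pow(-287, -1)) = Mul(0, Rational(-1, 287)) = 0)
Add(N, Mul(-30, -46)) = Add(0, Mul(-30, -46)) = Add(0, 1380) = 1380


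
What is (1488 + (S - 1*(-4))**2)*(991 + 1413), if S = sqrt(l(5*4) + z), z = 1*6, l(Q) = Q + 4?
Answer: 3687736 + 19232*sqrt(30) ≈ 3.7931e+6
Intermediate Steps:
l(Q) = 4 + Q
z = 6
S = sqrt(30) (S = sqrt((4 + 5*4) + 6) = sqrt((4 + 20) + 6) = sqrt(24 + 6) = sqrt(30) ≈ 5.4772)
(1488 + (S - 1*(-4))**2)*(991 + 1413) = (1488 + (sqrt(30) - 1*(-4))**2)*(991 + 1413) = (1488 + (sqrt(30) + 4)**2)*2404 = (1488 + (4 + sqrt(30))**2)*2404 = 3577152 + 2404*(4 + sqrt(30))**2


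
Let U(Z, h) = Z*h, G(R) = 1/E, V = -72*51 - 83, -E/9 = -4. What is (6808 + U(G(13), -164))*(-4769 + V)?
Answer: -521933044/9 ≈ -5.7993e+7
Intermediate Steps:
E = 36 (E = -9*(-4) = 36)
V = -3755 (V = -3672 - 83 = -3755)
G(R) = 1/36
(6808 + U(G(13), -164))*(-4769 + V) = (6808 + (1/36)*(-164))*(-4769 - 3755) = (6808 - 41/9)*(-8524) = (61231/9)*(-8524) = -521933044/9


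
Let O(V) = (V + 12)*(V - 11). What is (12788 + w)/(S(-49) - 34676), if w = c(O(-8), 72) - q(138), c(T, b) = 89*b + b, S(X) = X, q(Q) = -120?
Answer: -19388/34725 ≈ -0.55833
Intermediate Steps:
O(V) = (-11 + V)*(12 + V) (O(V) = (12 + V)*(-11 + V) = (-11 + V)*(12 + V))
c(T, b) = 90*b
w = 6600 (w = 90*72 - 1*(-120) = 6480 + 120 = 6600)
(12788 + w)/(S(-49) - 34676) = (12788 + 6600)/(-49 - 34676) = 19388/(-34725) = 19388*(-1/34725) = -19388/34725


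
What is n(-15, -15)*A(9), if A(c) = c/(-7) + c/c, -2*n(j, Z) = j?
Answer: -15/7 ≈ -2.1429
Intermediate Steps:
n(j, Z) = -j/2
A(c) = 1 - c/7 (A(c) = c*(-⅐) + 1 = -c/7 + 1 = 1 - c/7)
n(-15, -15)*A(9) = (-½*(-15))*(1 - ⅐*9) = 15*(1 - 9/7)/2 = (15/2)*(-2/7) = -15/7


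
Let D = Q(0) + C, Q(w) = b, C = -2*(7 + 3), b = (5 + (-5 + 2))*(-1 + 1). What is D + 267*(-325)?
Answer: -86795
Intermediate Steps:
b = 0 (b = (5 - 3)*0 = 2*0 = 0)
C = -20 (C = -2*10 = -20)
Q(w) = 0
D = -20 (D = 0 - 20 = -20)
D + 267*(-325) = -20 + 267*(-325) = -20 - 86775 = -86795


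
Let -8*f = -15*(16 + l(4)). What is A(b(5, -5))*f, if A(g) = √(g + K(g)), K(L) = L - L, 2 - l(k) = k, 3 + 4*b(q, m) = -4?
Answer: 105*I*√7/8 ≈ 34.725*I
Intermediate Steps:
b(q, m) = -7/4 (b(q, m) = -¾ + (¼)*(-4) = -¾ - 1 = -7/4)
l(k) = 2 - k
K(L) = 0
A(g) = √g (A(g) = √(g + 0) = √g)
f = 105/4 (f = -(-15)*(16 + (2 - 1*4))/8 = -(-15)*(16 + (2 - 4))/8 = -(-15)*(16 - 2)/8 = -(-15)*14/8 = -⅛*(-210) = 105/4 ≈ 26.250)
A(b(5, -5))*f = √(-7/4)*(105/4) = (I*√7/2)*(105/4) = 105*I*√7/8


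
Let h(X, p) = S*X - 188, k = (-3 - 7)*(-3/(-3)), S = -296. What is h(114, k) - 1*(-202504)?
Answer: 168572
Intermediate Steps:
k = -10 (k = -(-30)*(-1)/3 = -10*1 = -10)
h(X, p) = -188 - 296*X (h(X, p) = -296*X - 188 = -188 - 296*X)
h(114, k) - 1*(-202504) = (-188 - 296*114) - 1*(-202504) = (-188 - 33744) + 202504 = -33932 + 202504 = 168572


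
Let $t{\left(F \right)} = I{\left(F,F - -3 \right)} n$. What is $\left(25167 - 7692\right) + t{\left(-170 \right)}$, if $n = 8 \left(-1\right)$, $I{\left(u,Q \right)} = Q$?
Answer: $18811$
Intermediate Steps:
$n = -8$
$t{\left(F \right)} = -24 - 8 F$ ($t{\left(F \right)} = \left(F - -3\right) \left(-8\right) = \left(F + 3\right) \left(-8\right) = \left(3 + F\right) \left(-8\right) = -24 - 8 F$)
$\left(25167 - 7692\right) + t{\left(-170 \right)} = \left(25167 - 7692\right) - -1336 = 17475 + \left(-24 + 1360\right) = 17475 + 1336 = 18811$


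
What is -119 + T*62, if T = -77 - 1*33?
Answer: -6939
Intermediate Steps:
T = -110 (T = -77 - 33 = -110)
-119 + T*62 = -119 - 110*62 = -119 - 6820 = -6939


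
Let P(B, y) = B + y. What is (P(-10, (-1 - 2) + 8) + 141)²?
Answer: 18496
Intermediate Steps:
(P(-10, (-1 - 2) + 8) + 141)² = ((-10 + ((-1 - 2) + 8)) + 141)² = ((-10 + (-3 + 8)) + 141)² = ((-10 + 5) + 141)² = (-5 + 141)² = 136² = 18496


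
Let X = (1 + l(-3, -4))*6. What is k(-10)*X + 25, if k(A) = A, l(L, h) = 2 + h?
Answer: 85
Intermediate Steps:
X = -6 (X = (1 + (2 - 4))*6 = (1 - 2)*6 = -1*6 = -6)
k(-10)*X + 25 = -10*(-6) + 25 = 60 + 25 = 85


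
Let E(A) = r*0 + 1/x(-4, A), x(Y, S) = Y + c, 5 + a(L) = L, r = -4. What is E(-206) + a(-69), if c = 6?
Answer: -147/2 ≈ -73.500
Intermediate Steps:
a(L) = -5 + L
x(Y, S) = 6 + Y (x(Y, S) = Y + 6 = 6 + Y)
E(A) = 1/2 (E(A) = -4*0 + 1/(6 - 4) = 0 + 1/2 = 1/2)
E(-206) + a(-69) = 1/2 + (-5 - 69) = 1/2 - 74 = -147/2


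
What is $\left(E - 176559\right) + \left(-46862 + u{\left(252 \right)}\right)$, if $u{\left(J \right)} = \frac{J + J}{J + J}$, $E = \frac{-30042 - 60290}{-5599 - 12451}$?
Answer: $- \frac{2016320334}{9025} \approx -2.2342 \cdot 10^{5}$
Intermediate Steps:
$E = \frac{45166}{9025}$ ($E = - \frac{90332}{-18050} = \left(-90332\right) \left(- \frac{1}{18050}\right) = \frac{45166}{9025} \approx 5.0045$)
$u{\left(J \right)} = 1$ ($u{\left(J \right)} = \frac{2 J}{2 J} = 2 J \frac{1}{2 J} = 1$)
$\left(E - 176559\right) + \left(-46862 + u{\left(252 \right)}\right) = \left(\frac{45166}{9025} - 176559\right) + \left(-46862 + 1\right) = - \frac{1593399809}{9025} - 46861 = - \frac{2016320334}{9025}$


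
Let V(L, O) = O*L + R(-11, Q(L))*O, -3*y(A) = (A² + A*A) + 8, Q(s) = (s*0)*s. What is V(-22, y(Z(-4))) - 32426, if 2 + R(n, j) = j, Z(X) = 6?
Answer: -31786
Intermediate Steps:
Q(s) = 0 (Q(s) = 0*s = 0)
R(n, j) = -2 + j
y(A) = -8/3 - 2*A²/3 (y(A) = -((A² + A*A) + 8)/3 = -((A² + A²) + 8)/3 = -(2*A² + 8)/3 = -(8 + 2*A²)/3 = -8/3 - 2*A²/3)
V(L, O) = -2*O + L*O (V(L, O) = O*L + (-2 + 0)*O = L*O - 2*O = -2*O + L*O)
V(-22, y(Z(-4))) - 32426 = (-8/3 - ⅔*6²)*(-2 - 22) - 32426 = (-8/3 - ⅔*36)*(-24) - 32426 = (-8/3 - 24)*(-24) - 32426 = -80/3*(-24) - 32426 = 640 - 32426 = -31786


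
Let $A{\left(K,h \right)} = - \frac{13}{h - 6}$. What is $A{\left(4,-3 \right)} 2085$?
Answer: $\frac{9035}{3} \approx 3011.7$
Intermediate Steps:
$A{\left(K,h \right)} = - \frac{13}{-6 + h}$ ($A{\left(K,h \right)} = - \frac{13}{h - 6} = - \frac{13}{-6 + h}$)
$A{\left(4,-3 \right)} 2085 = - \frac{13}{-6 - 3} \cdot 2085 = - \frac{13}{-9} \cdot 2085 = \left(-13\right) \left(- \frac{1}{9}\right) 2085 = \frac{13}{9} \cdot 2085 = \frac{9035}{3}$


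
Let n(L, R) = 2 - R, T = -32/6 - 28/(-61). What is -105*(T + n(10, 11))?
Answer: 88865/61 ≈ 1456.8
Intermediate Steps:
T = -892/183 (T = -32*⅙ - 28*(-1/61) = -16/3 + 28/61 = -892/183 ≈ -4.8743)
-105*(T + n(10, 11)) = -105*(-892/183 + (2 - 1*11)) = -105*(-892/183 + (2 - 11)) = -105*(-892/183 - 9) = -105*(-2539/183) = 88865/61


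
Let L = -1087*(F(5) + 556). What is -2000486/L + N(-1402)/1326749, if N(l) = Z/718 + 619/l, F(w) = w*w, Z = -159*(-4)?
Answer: 1335877987040828857/421732341987132554 ≈ 3.1676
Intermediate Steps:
Z = 636
F(w) = w²
L = -631547 (L = -1087*(5² + 556) = -1087*(25 + 556) = -1087*581 = -631547)
N(l) = 318/359 + 619/l (N(l) = 636/718 + 619/l = 636*(1/718) + 619/l = 318/359 + 619/l)
-2000486/L + N(-1402)/1326749 = -2000486/(-631547) + (318/359 + 619/(-1402))/1326749 = -2000486*(-1/631547) + (318/359 + 619*(-1/1402))*(1/1326749) = 2000486/631547 + (318/359 - 619/1402)*(1/1326749) = 2000486/631547 + (223615/503318)*(1/1326749) = 2000486/631547 + 223615/667776653182 = 1335877987040828857/421732341987132554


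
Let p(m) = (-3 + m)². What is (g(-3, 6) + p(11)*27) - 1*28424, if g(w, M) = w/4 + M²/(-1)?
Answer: -106931/4 ≈ -26733.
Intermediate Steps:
g(w, M) = -M² + w/4 (g(w, M) = w*(¼) + M²*(-1) = w/4 - M² = -M² + w/4)
(g(-3, 6) + p(11)*27) - 1*28424 = ((-1*6² + (¼)*(-3)) + (-3 + 11)²*27) - 1*28424 = ((-1*36 - ¾) + 8²*27) - 28424 = ((-36 - ¾) + 64*27) - 28424 = (-147/4 + 1728) - 28424 = 6765/4 - 28424 = -106931/4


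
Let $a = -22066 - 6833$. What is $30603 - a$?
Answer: $59502$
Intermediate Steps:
$a = -28899$
$30603 - a = 30603 - -28899 = 30603 + 28899 = 59502$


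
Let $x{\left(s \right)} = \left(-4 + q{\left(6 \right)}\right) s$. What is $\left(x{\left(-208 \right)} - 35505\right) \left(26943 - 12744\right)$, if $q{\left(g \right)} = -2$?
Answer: $-486415143$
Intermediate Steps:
$x{\left(s \right)} = - 6 s$ ($x{\left(s \right)} = \left(-4 - 2\right) s = - 6 s$)
$\left(x{\left(-208 \right)} - 35505\right) \left(26943 - 12744\right) = \left(\left(-6\right) \left(-208\right) - 35505\right) \left(26943 - 12744\right) = \left(1248 - 35505\right) 14199 = \left(-34257\right) 14199 = -486415143$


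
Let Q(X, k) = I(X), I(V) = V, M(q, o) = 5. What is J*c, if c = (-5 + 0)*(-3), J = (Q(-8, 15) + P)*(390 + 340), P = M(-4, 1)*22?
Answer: 1116900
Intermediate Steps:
P = 110 (P = 5*22 = 110)
Q(X, k) = X
J = 74460 (J = (-8 + 110)*(390 + 340) = 102*730 = 74460)
c = 15 (c = -5*(-3) = 15)
J*c = 74460*15 = 1116900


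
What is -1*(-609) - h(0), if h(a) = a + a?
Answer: 609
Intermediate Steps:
h(a) = 2*a
-1*(-609) - h(0) = -1*(-609) - 2*0 = 609 - 1*0 = 609 + 0 = 609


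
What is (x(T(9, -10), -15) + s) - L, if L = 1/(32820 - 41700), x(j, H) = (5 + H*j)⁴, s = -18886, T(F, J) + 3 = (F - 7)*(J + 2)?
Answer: 62806385092321/8880 ≈ 7.0728e+9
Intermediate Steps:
T(F, J) = -3 + (-7 + F)*(2 + J) (T(F, J) = -3 + (F - 7)*(J + 2) = -3 + (-7 + F)*(2 + J))
L = -1/8880 (L = 1/(-8880) = -1/8880 ≈ -0.00011261)
(x(T(9, -10), -15) + s) - L = ((5 - 15*(-17 - 7*(-10) + 2*9 + 9*(-10)))⁴ - 18886) - 1*(-1/8880) = ((5 - 15*(-17 + 70 + 18 - 90))⁴ - 18886) + 1/8880 = ((5 - 15*(-19))⁴ - 18886) + 1/8880 = ((5 + 285)⁴ - 18886) + 1/8880 = (290⁴ - 18886) + 1/8880 = (7072810000 - 18886) + 1/8880 = 7072791114 + 1/8880 = 62806385092321/8880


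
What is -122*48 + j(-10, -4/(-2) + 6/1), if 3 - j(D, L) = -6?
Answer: -5847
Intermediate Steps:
j(D, L) = 9 (j(D, L) = 3 - 1*(-6) = 3 + 6 = 9)
-122*48 + j(-10, -4/(-2) + 6/1) = -122*48 + 9 = -5856 + 9 = -5847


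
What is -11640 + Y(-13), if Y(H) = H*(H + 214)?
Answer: -14253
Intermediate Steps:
Y(H) = H*(214 + H)
-11640 + Y(-13) = -11640 - 13*(214 - 13) = -11640 - 13*201 = -11640 - 2613 = -14253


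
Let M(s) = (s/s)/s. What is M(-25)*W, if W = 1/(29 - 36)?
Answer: 1/175 ≈ 0.0057143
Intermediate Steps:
M(s) = 1/s
W = -1/7 (W = 1/(-7) = -1/7 ≈ -0.14286)
M(-25)*W = -1/7/(-25) = -1/25*(-1/7) = 1/175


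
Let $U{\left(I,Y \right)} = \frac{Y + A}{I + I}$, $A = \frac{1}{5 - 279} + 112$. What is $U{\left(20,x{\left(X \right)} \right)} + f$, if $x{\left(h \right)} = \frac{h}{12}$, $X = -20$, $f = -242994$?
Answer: $- \frac{7989552029}{32880} \approx -2.4299 \cdot 10^{5}$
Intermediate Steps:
$x{\left(h \right)} = \frac{h}{12}$ ($x{\left(h \right)} = h \frac{1}{12} = \frac{h}{12}$)
$A = \frac{30687}{274}$ ($A = \frac{1}{-274} + 112 = - \frac{1}{274} + 112 = \frac{30687}{274} \approx 112.0$)
$U{\left(I,Y \right)} = \frac{\frac{30687}{274} + Y}{2 I}$ ($U{\left(I,Y \right)} = \frac{Y + \frac{30687}{274}}{I + I} = \frac{\frac{30687}{274} + Y}{2 I}$)
$U{\left(20,x{\left(X \right)} \right)} + f = \frac{30687 + 274 \cdot \frac{1}{12} \left(-20\right)}{548 \cdot 20} - 242994 = \frac{1}{548} \cdot \frac{1}{20} \left(30687 + 274 \left(- \frac{5}{3}\right)\right) - 242994 = \frac{1}{548} \cdot \frac{1}{20} \left(30687 - \frac{1370}{3}\right) - 242994 = \frac{1}{548} \cdot \frac{1}{20} \cdot \frac{90691}{3} - 242994 = \frac{90691}{32880} - 242994 = - \frac{7989552029}{32880}$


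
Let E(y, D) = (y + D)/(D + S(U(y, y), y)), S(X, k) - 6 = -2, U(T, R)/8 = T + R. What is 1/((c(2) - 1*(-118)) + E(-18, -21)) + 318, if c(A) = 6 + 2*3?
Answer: 715199/2249 ≈ 318.01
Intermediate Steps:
U(T, R) = 8*R + 8*T (U(T, R) = 8*(T + R) = 8*(R + T) = 8*R + 8*T)
S(X, k) = 4 (S(X, k) = 6 - 2 = 4)
c(A) = 12 (c(A) = 6 + 6 = 12)
E(y, D) = (D + y)/(4 + D) (E(y, D) = (y + D)/(D + 4) = (D + y)/(4 + D))
1/((c(2) - 1*(-118)) + E(-18, -21)) + 318 = 1/((12 - 1*(-118)) + (-21 - 18)/(4 - 21)) + 318 = 1/((12 + 118) - 39/(-17)) + 318 = 1/(130 - 1/17*(-39)) + 318 = 1/(130 + 39/17) + 318 = 1/(2249/17) + 318 = 17/2249 + 318 = 715199/2249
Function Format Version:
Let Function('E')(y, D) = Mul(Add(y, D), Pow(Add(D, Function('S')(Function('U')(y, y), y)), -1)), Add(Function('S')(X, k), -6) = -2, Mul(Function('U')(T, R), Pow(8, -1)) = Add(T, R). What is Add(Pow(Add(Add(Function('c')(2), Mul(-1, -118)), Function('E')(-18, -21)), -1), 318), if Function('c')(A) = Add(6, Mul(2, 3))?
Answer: Rational(715199, 2249) ≈ 318.01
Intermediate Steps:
Function('U')(T, R) = Add(Mul(8, R), Mul(8, T)) (Function('U')(T, R) = Mul(8, Add(T, R)) = Mul(8, Add(R, T)) = Add(Mul(8, R), Mul(8, T)))
Function('S')(X, k) = 4 (Function('S')(X, k) = Add(6, -2) = 4)
Function('c')(A) = 12 (Function('c')(A) = Add(6, 6) = 12)
Function('E')(y, D) = Mul(Pow(Add(4, D), -1), Add(D, y)) (Function('E')(y, D) = Mul(Add(y, D), Pow(Add(D, 4), -1)) = Mul(Add(D, y), Pow(Add(4, D), -1)) = Mul(Pow(Add(4, D), -1), Add(D, y)))
Add(Pow(Add(Add(Function('c')(2), Mul(-1, -118)), Function('E')(-18, -21)), -1), 318) = Add(Pow(Add(Add(12, Mul(-1, -118)), Mul(Pow(Add(4, -21), -1), Add(-21, -18))), -1), 318) = Add(Pow(Add(Add(12, 118), Mul(Pow(-17, -1), -39)), -1), 318) = Add(Pow(Add(130, Mul(Rational(-1, 17), -39)), -1), 318) = Add(Pow(Add(130, Rational(39, 17)), -1), 318) = Add(Pow(Rational(2249, 17), -1), 318) = Add(Rational(17, 2249), 318) = Rational(715199, 2249)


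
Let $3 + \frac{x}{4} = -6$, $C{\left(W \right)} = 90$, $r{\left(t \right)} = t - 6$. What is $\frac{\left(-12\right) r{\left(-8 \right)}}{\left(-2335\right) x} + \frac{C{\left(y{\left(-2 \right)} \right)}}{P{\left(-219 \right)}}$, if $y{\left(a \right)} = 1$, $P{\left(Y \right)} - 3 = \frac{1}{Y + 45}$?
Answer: $\frac{109705594}{3649605} \approx 30.06$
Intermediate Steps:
$P{\left(Y \right)} = 3 + \frac{1}{45 + Y}$ ($P{\left(Y \right)} = 3 + \frac{1}{Y + 45} = 3 + \frac{1}{45 + Y}$)
$r{\left(t \right)} = -6 + t$ ($r{\left(t \right)} = t - 6 = -6 + t$)
$x = -36$ ($x = -12 + 4 \left(-6\right) = -12 - 24 = -36$)
$\frac{\left(-12\right) r{\left(-8 \right)}}{\left(-2335\right) x} + \frac{C{\left(y{\left(-2 \right)} \right)}}{P{\left(-219 \right)}} = \frac{\left(-12\right) \left(-6 - 8\right)}{\left(-2335\right) \left(-36\right)} + \frac{90}{\frac{1}{45 - 219} \left(136 + 3 \left(-219\right)\right)} = \frac{\left(-12\right) \left(-14\right)}{84060} + \frac{90}{\frac{1}{-174} \left(136 - 657\right)} = 168 \cdot \frac{1}{84060} + \frac{90}{\left(- \frac{1}{174}\right) \left(-521\right)} = \frac{14}{7005} + \frac{90}{\frac{521}{174}} = \frac{14}{7005} + 90 \cdot \frac{174}{521} = \frac{14}{7005} + \frac{15660}{521} = \frac{109705594}{3649605}$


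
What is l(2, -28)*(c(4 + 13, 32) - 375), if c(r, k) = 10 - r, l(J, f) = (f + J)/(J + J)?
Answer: 2483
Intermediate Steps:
l(J, f) = (J + f)/(2*J) (l(J, f) = (J + f)/((2*J)) = (J + f)*(1/(2*J)) = (J + f)/(2*J))
l(2, -28)*(c(4 + 13, 32) - 375) = ((½)*(2 - 28)/2)*((10 - (4 + 13)) - 375) = ((½)*(½)*(-26))*((10 - 1*17) - 375) = -13*((10 - 17) - 375)/2 = -13*(-7 - 375)/2 = -13/2*(-382) = 2483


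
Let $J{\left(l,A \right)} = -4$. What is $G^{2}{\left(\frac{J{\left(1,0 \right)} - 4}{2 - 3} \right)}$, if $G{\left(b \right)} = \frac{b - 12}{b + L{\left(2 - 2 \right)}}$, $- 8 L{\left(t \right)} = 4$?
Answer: $\frac{64}{225} \approx 0.28444$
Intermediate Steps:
$L{\left(t \right)} = - \frac{1}{2}$ ($L{\left(t \right)} = \left(- \frac{1}{8}\right) 4 = - \frac{1}{2}$)
$G{\left(b \right)} = \frac{-12 + b}{- \frac{1}{2} + b}$ ($G{\left(b \right)} = \frac{b - 12}{b - \frac{1}{2}} = \frac{-12 + b}{- \frac{1}{2} + b}$)
$G^{2}{\left(\frac{J{\left(1,0 \right)} - 4}{2 - 3} \right)} = \left(\frac{2 \left(-12 + \frac{-4 - 4}{2 - 3}\right)}{-1 + 2 \frac{-4 - 4}{2 - 3}}\right)^{2} = \left(\frac{2 \left(-12 - \frac{8}{-1}\right)}{-1 + 2 \left(- \frac{8}{-1}\right)}\right)^{2} = \left(\frac{2 \left(-12 - -8\right)}{-1 + 2 \left(\left(-8\right) \left(-1\right)\right)}\right)^{2} = \left(\frac{2 \left(-12 + 8\right)}{-1 + 2 \cdot 8}\right)^{2} = \left(2 \frac{1}{-1 + 16} \left(-4\right)\right)^{2} = \left(2 \cdot \frac{1}{15} \left(-4\right)\right)^{2} = \left(- \frac{8}{15}\right)^{2} = \frac{64}{225}$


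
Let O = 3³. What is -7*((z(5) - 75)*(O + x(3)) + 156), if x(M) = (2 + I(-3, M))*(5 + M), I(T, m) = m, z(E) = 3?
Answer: 32676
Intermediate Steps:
O = 27
x(M) = (2 + M)*(5 + M)
-7*((z(5) - 75)*(O + x(3)) + 156) = -7*((3 - 75)*(27 + (10 + 3² + 7*3)) + 156) = -7*(-72*(27 + (10 + 9 + 21)) + 156) = -7*(-72*(27 + 40) + 156) = -7*(-72*67 + 156) = -7*(-4824 + 156) = -7*(-4668) = 32676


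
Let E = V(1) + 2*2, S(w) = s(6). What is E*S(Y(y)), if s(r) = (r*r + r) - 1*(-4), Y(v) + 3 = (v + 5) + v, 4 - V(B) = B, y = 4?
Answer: 322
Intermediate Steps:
V(B) = 4 - B
Y(v) = 2 + 2*v (Y(v) = -3 + ((v + 5) + v) = -3 + ((5 + v) + v) = -3 + (5 + 2*v) = 2 + 2*v)
s(r) = 4 + r + r**2 (s(r) = (r**2 + r) + 4 = (r + r**2) + 4 = 4 + r + r**2)
S(w) = 46 (S(w) = 4 + 6 + 6**2 = 4 + 6 + 36 = 46)
E = 7 (E = (4 - 1*1) + 2*2 = (4 - 1) + 4 = 3 + 4 = 7)
E*S(Y(y)) = 7*46 = 322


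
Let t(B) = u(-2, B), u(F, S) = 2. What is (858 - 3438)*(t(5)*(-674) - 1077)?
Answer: 6256500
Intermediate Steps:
t(B) = 2
(858 - 3438)*(t(5)*(-674) - 1077) = (858 - 3438)*(2*(-674) - 1077) = -2580*(-1348 - 1077) = -2580*(-2425) = 6256500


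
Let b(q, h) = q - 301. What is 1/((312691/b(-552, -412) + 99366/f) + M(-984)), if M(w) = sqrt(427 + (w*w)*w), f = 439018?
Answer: -12844016209249234240/33407886326441391433923333 - 35059258364345329*I*sqrt(952763477)/33407886326441391433923333 ≈ -3.8446e-7 - 3.2393e-5*I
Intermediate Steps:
b(q, h) = -301 + q
M(w) = sqrt(427 + w**3) (M(w) = sqrt(427 + w**2*w) = sqrt(427 + w**3))
1/((312691/b(-552, -412) + 99366/f) + M(-984)) = 1/((312691/(-301 - 552) + 99366/439018) + sqrt(427 + (-984)**3)) = 1/((312691/(-853) + 99366*(1/439018)) + sqrt(427 - 952763904)) = 1/((312691*(-1/853) + 49683/219509) + sqrt(-952763477)) = 1/((-312691/853 + 49683/219509) + I*sqrt(952763477)) = 1/(-68596109120/187241177 + I*sqrt(952763477))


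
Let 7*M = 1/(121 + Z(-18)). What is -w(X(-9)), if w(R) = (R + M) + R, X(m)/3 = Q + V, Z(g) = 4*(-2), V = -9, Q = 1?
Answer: 37967/791 ≈ 47.999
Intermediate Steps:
Z(g) = -8
X(m) = -24 (X(m) = 3*(1 - 9) = 3*(-8) = -24)
M = 1/791 (M = 1/(7*(121 - 8)) = (⅐)/113 = (⅐)*(1/113) = 1/791 ≈ 0.0012642)
w(R) = 1/791 + 2*R (w(R) = (R + 1/791) + R = (1/791 + R) + R = 1/791 + 2*R)
-w(X(-9)) = -(1/791 + 2*(-24)) = -(1/791 - 48) = -1*(-37967/791) = 37967/791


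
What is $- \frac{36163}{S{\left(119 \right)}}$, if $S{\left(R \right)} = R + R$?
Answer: $- \frac{36163}{238} \approx -151.95$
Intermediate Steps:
$S{\left(R \right)} = 2 R$
$- \frac{36163}{S{\left(119 \right)}} = - \frac{36163}{2 \cdot 119} = - \frac{36163}{238}$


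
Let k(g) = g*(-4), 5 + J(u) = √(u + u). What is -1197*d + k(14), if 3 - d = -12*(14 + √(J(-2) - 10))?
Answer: -204743 - 14364*√(-15 + 2*I) ≈ -2.0844e+5 - 55755.0*I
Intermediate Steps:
J(u) = -5 + √2*√u (J(u) = -5 + √(u + u) = -5 + √(2*u) = -5 + √2*√u)
k(g) = -4*g
d = 171 + 12*√(-15 + 2*I) (d = 3 - (-12)*(14 + √((-5 + √2*√(-2)) - 10)) = 3 - (-12)*(14 + √((-5 + √2*(I*√2)) - 10)) = 3 - (-12)*(14 + √((-5 + 2*I) - 10)) = 3 - (-12)*(14 + √(-15 + 2*I)) = 3 - (-168 - 12*√(-15 + 2*I)) = 3 + (168 + 12*√(-15 + 2*I)) = 171 + 12*√(-15 + 2*I) ≈ 174.09 + 46.578*I)
-1197*d + k(14) = -1197*(171 + 12*√(-15 + 2*I)) - 4*14 = (-204687 - 14364*√(-15 + 2*I)) - 56 = -204743 - 14364*√(-15 + 2*I)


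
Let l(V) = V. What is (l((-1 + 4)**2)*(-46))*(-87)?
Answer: 36018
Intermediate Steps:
(l((-1 + 4)**2)*(-46))*(-87) = ((-1 + 4)**2*(-46))*(-87) = (3**2*(-46))*(-87) = (9*(-46))*(-87) = -414*(-87) = 36018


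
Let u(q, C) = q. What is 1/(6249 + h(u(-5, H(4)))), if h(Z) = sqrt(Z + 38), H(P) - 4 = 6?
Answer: 2083/13016656 - sqrt(33)/39049968 ≈ 0.00015988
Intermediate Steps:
H(P) = 10 (H(P) = 4 + 6 = 10)
h(Z) = sqrt(38 + Z)
1/(6249 + h(u(-5, H(4)))) = 1/(6249 + sqrt(38 - 5)) = 1/(6249 + sqrt(33))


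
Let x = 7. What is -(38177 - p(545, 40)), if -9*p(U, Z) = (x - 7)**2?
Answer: -38177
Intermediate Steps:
p(U, Z) = 0 (p(U, Z) = -(7 - 7)**2/9 = -1/9*0**2 = -1/9*0 = 0)
-(38177 - p(545, 40)) = -(38177 - 1*0) = -(38177 + 0) = -1*38177 = -38177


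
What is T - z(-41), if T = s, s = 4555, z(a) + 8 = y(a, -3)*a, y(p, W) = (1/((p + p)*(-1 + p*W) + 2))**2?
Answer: 456482538293/100040004 ≈ 4563.0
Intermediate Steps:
y(p, W) = (2 + 2*p*(-1 + W*p))**(-2) (y(p, W) = (1/((2*p)*(-1 + W*p) + 2))**2 = (1/(2*p*(-1 + W*p) + 2))**2 = (1/(2 + 2*p*(-1 + W*p)))**2 = (2 + 2*p*(-1 + W*p))**(-2))
z(a) = -8 + a/(4*(1 - a - 3*a**2)**2) (z(a) = -8 + (1/(4*(1 - a - 3*a**2)**2))*a = -8 + a/(4*(1 - a - 3*a**2)**2))
T = 4555
T - z(-41) = 4555 - (-8 + (1/4)*(-41)/(-1 - 41 + 3*(-41)**2)**2) = 4555 - (-8 + (1/4)*(-41)/(-1 - 41 + 3*1681)**2) = 4555 - (-8 + (1/4)*(-41)/(-1 - 41 + 5043)**2) = 4555 - (-8 + (1/4)*(-41)/5001**2) = 4555 - (-8 + (1/4)*(-41)*(1/25010001)) = 4555 - (-8 - 41/100040004) = 4555 - 1*(-800320073/100040004) = 4555 + 800320073/100040004 = 456482538293/100040004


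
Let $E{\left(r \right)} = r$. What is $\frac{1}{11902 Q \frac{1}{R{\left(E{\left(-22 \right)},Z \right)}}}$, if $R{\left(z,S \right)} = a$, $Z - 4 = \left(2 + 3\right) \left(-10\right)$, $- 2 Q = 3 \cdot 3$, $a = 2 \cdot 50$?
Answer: $- \frac{100}{53559} \approx -0.0018671$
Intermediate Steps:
$a = 100$
$Q = - \frac{9}{2}$ ($Q = - \frac{3 \cdot 3}{2} = \left(- \frac{1}{2}\right) 9 = - \frac{9}{2} \approx -4.5$)
$Z = -46$ ($Z = 4 + \left(2 + 3\right) \left(-10\right) = 4 + 5 \left(-10\right) = 4 - 50 = -46$)
$R{\left(z,S \right)} = 100$
$\frac{1}{11902 Q \frac{1}{R{\left(E{\left(-22 \right)},Z \right)}}} = \frac{1}{11902 \left(- \frac{9}{2}\right) \frac{1}{100}} = \frac{1}{\left(-53559\right) \frac{1}{100}} = \frac{1}{- \frac{53559}{100}} = - \frac{100}{53559}$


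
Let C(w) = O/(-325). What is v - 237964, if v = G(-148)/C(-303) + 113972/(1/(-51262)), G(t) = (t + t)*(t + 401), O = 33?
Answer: -17525799284/3 ≈ -5.8419e+9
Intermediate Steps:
G(t) = 2*t*(401 + t) (G(t) = (2*t)*(401 + t) = 2*t*(401 + t))
C(w) = -33/325 (C(w) = 33/(-325) = 33*(-1/325) = -33/325)
v = -17525085392/3 (v = (2*(-148)*(401 - 148))/(-33/325) + 113972/(1/(-51262)) = (2*(-148)*253)*(-325/33) + 113972/(-1/51262) = -74888*(-325/33) + 113972*(-51262) = 2212600/3 - 5842432664 = -17525085392/3 ≈ -5.8417e+9)
v - 237964 = -17525085392/3 - 237964 = -17525799284/3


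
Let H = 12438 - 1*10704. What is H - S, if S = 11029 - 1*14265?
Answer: 4970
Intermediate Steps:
S = -3236 (S = 11029 - 14265 = -3236)
H = 1734 (H = 12438 - 10704 = 1734)
H - S = 1734 - 1*(-3236) = 1734 + 3236 = 4970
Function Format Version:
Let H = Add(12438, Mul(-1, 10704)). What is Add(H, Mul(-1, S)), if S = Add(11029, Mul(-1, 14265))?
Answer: 4970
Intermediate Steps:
S = -3236 (S = Add(11029, -14265) = -3236)
H = 1734 (H = Add(12438, -10704) = 1734)
Add(H, Mul(-1, S)) = Add(1734, Mul(-1, -3236)) = Add(1734, 3236) = 4970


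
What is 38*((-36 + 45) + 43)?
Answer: 1976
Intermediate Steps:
38*((-36 + 45) + 43) = 38*(9 + 43) = 38*52 = 1976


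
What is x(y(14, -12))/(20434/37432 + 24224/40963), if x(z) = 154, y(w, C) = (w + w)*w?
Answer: 118066180232/871895355 ≈ 135.41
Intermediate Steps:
y(w, C) = 2*w² (y(w, C) = (2*w)*w = 2*w²)
x(y(14, -12))/(20434/37432 + 24224/40963) = 154/(20434/37432 + 24224/40963) = 154/(20434*(1/37432) + 24224*(1/40963)) = 154/(10217/18716 + 24224/40963) = 154/(871895355/766663508) = 154*(766663508/871895355) = 118066180232/871895355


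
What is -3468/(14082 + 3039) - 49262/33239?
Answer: -319562518/189694973 ≈ -1.6846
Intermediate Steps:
-3468/(14082 + 3039) - 49262/33239 = -3468/17121 - 49262*1/33239 = -3468*1/17121 - 49262/33239 = -1156/5707 - 49262/33239 = -319562518/189694973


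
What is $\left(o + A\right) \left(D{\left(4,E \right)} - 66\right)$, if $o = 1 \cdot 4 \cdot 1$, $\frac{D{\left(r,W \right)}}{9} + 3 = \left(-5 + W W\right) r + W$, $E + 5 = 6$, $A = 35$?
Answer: $-8892$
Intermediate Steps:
$E = 1$ ($E = -5 + 6 = 1$)
$D{\left(r,W \right)} = -27 + 9 W + 9 r \left(-5 + W^{2}\right)$ ($D{\left(r,W \right)} = -27 + 9 \left(\left(-5 + W W\right) r + W\right) = -27 + 9 \left(\left(-5 + W^{2}\right) r + W\right) = -27 + 9 \left(r \left(-5 + W^{2}\right) + W\right) = -27 + 9 \left(W + r \left(-5 + W^{2}\right)\right) = -27 + \left(9 W + 9 r \left(-5 + W^{2}\right)\right) = -27 + 9 W + 9 r \left(-5 + W^{2}\right)$)
$o = 4$ ($o = 4 \cdot 1 = 4$)
$\left(o + A\right) \left(D{\left(4,E \right)} - 66\right) = \left(4 + 35\right) \left(\left(-27 - 180 + 9 \cdot 1 + 9 \cdot 4 \cdot 1^{2}\right) - 66\right) = 39 \left(\left(-27 - 180 + 9 + 9 \cdot 4 \cdot 1\right) - 66\right) = 39 \left(\left(-27 - 180 + 9 + 36\right) - 66\right) = 39 \left(-162 - 66\right) = 39 \left(-228\right) = -8892$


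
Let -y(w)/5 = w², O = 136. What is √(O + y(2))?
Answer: 2*√29 ≈ 10.770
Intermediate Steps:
y(w) = -5*w²
√(O + y(2)) = √(136 - 5*2²) = √(136 - 5*4) = √(136 - 20) = √116 = 2*√29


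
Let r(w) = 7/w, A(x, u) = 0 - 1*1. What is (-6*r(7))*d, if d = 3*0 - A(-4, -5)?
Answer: -6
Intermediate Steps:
A(x, u) = -1 (A(x, u) = 0 - 1 = -1)
d = 1 (d = 3*0 - 1*(-1) = 0 + 1 = 1)
(-6*r(7))*d = -42/7*1 = -6*1*1 = -6*1 = -6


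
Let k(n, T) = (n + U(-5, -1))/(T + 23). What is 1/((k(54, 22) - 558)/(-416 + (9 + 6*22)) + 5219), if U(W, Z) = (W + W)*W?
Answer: 12375/64610131 ≈ 0.00019153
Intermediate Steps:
U(W, Z) = 2*W² (U(W, Z) = (2*W)*W = 2*W²)
k(n, T) = (50 + n)/(23 + T) (k(n, T) = (n + 2*(-5)²)/(T + 23) = (n + 2*25)/(23 + T) = (n + 50)/(23 + T) = (50 + n)/(23 + T))
1/((k(54, 22) - 558)/(-416 + (9 + 6*22)) + 5219) = 1/(((50 + 54)/(23 + 22) - 558)/(-416 + (9 + 6*22)) + 5219) = 1/((104/45 - 558)/(-416 + (9 + 132)) + 5219) = 1/(((1/45)*104 - 558)/(-416 + 141) + 5219) = 1/((104/45 - 558)/(-275) + 5219) = 1/(-25006/45*(-1/275) + 5219) = 1/(25006/12375 + 5219) = 1/(64610131/12375) = 12375/64610131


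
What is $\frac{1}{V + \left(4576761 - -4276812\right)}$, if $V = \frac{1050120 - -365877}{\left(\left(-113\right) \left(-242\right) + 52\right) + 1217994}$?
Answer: $\frac{1245392}{11026170401613} \approx 1.1295 \cdot 10^{-7}$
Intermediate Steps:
$V = \frac{1415997}{1245392}$ ($V = \frac{1050120 + 365877}{\left(27346 + 52\right) + 1217994} = \frac{1415997}{27398 + 1217994} = \frac{1415997}{1245392} \approx 1.137$)
$\frac{1}{V + \left(4576761 - -4276812\right)} = \frac{1}{\frac{1415997}{1245392} + \left(4576761 - -4276812\right)} = \frac{1}{\frac{1415997}{1245392} + \left(4576761 + 4276812\right)} = \frac{1}{\frac{1415997}{1245392} + 8853573} = \frac{1}{\frac{11026170401613}{1245392}} = \frac{1245392}{11026170401613}$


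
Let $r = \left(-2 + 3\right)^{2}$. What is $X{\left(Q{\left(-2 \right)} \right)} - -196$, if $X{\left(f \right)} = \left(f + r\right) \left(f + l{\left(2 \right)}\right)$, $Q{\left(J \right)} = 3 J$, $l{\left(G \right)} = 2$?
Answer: $216$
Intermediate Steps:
$r = 1$ ($r = 1^{2} = 1$)
$X{\left(f \right)} = \left(1 + f\right) \left(2 + f\right)$ ($X{\left(f \right)} = \left(f + 1\right) \left(f + 2\right) = \left(1 + f\right) \left(2 + f\right)$)
$X{\left(Q{\left(-2 \right)} \right)} - -196 = \left(2 + \left(3 \left(-2\right)\right)^{2} + 3 \cdot 3 \left(-2\right)\right) - -196 = \left(2 + \left(-6\right)^{2} + 3 \left(-6\right)\right) + 196 = \left(2 + 36 - 18\right) + 196 = 20 + 196 = 216$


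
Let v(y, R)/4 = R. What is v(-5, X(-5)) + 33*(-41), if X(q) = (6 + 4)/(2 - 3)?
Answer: -1393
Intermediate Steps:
X(q) = -10 (X(q) = 10/(-1) = 10*(-1) = -10)
v(y, R) = 4*R
v(-5, X(-5)) + 33*(-41) = 4*(-10) + 33*(-41) = -40 - 1353 = -1393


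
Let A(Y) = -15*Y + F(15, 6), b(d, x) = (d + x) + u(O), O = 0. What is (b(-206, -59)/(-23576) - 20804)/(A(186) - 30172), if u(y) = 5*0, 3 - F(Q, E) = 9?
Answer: 490474839/777253568 ≈ 0.63104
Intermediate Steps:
F(Q, E) = -6 (F(Q, E) = 3 - 1*9 = 3 - 9 = -6)
u(y) = 0
b(d, x) = d + x (b(d, x) = (d + x) + 0 = d + x)
A(Y) = -6 - 15*Y (A(Y) = -15*Y - 6 = -6 - 15*Y)
(b(-206, -59)/(-23576) - 20804)/(A(186) - 30172) = ((-206 - 59)/(-23576) - 20804)/((-6 - 15*186) - 30172) = (-265*(-1/23576) - 20804)/((-6 - 2790) - 30172) = (265/23576 - 20804)/(-2796 - 30172) = -490474839/23576/(-32968) = -490474839/23576*(-1/32968) = 490474839/777253568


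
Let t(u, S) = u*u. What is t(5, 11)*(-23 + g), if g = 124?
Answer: 2525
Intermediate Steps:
t(u, S) = u**2
t(5, 11)*(-23 + g) = 5**2*(-23 + 124) = 25*101 = 2525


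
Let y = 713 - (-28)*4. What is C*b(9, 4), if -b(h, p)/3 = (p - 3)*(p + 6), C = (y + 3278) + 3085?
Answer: -215640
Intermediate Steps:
y = 825 (y = 713 - 1*(-112) = 713 + 112 = 825)
C = 7188 (C = (825 + 3278) + 3085 = 4103 + 3085 = 7188)
b(h, p) = -3*(-3 + p)*(6 + p) (b(h, p) = -3*(p - 3)*(p + 6) = -3*(-3 + p)*(6 + p))
C*b(9, 4) = 7188*(54 - 9*4 - 3*4²) = 7188*(54 - 36 - 3*16) = 7188*(54 - 36 - 48) = 7188*(-30) = -215640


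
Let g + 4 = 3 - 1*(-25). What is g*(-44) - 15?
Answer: -1071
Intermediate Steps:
g = 24 (g = -4 + (3 - 1*(-25)) = -4 + (3 + 25) = -4 + 28 = 24)
g*(-44) - 15 = 24*(-44) - 15 = -1056 - 15 = -1071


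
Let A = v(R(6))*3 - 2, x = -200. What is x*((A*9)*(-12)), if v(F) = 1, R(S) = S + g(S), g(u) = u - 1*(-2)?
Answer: 21600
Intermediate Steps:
g(u) = 2 + u (g(u) = u + 2 = 2 + u)
R(S) = 2 + 2*S (R(S) = S + (2 + S) = 2 + 2*S)
A = 1 (A = 1*3 - 2 = 3 - 2 = 1)
x*((A*9)*(-12)) = -200*1*9*(-12) = -1800*(-12) = -200*(-108) = 21600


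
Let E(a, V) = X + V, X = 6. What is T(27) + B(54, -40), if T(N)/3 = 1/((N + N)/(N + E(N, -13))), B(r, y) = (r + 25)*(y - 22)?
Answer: -44072/9 ≈ -4896.9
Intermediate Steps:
E(a, V) = 6 + V
B(r, y) = (-22 + y)*(25 + r) (B(r, y) = (25 + r)*(-22 + y) = (-22 + y)*(25 + r))
T(N) = 3*(-7 + N)/(2*N) (T(N) = 3/(((N + N)/(N + (6 - 13)))) = 3/(((2*N)/(N - 7))) = 3/(((2*N)/(-7 + N))) = 3/((2*N/(-7 + N))) = 3*((-7 + N)/(2*N)) = 3*(-7 + N)/(2*N))
T(27) + B(54, -40) = (3/2)*(-7 + 27)/27 + (-550 - 22*54 + 25*(-40) + 54*(-40)) = (3/2)*(1/27)*20 + (-550 - 1188 - 1000 - 2160) = 10/9 - 4898 = -44072/9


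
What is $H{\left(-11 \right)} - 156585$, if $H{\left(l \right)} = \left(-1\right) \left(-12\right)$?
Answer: $-156573$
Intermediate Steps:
$H{\left(l \right)} = 12$
$H{\left(-11 \right)} - 156585 = 12 - 156585 = -156573$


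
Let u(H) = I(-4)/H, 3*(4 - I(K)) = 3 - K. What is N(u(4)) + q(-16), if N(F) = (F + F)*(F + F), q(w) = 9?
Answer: 349/36 ≈ 9.6944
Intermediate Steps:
I(K) = 3 + K/3 (I(K) = 4 - (3 - K)/3 = 4 + (-1 + K/3) = 3 + K/3)
u(H) = 5/(3*H) (u(H) = (3 + (⅓)*(-4))/H = (3 - 4/3)/H = 5/(3*H))
N(F) = 4*F² (N(F) = (2*F)*(2*F) = 4*F²)
N(u(4)) + q(-16) = 4*((5/3)/4)² + 9 = 4*((5/3)*(¼))² + 9 = 4*(5/12)² + 9 = 4*(25/144) + 9 = 25/36 + 9 = 349/36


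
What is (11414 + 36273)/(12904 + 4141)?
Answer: 47687/17045 ≈ 2.7977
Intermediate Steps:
(11414 + 36273)/(12904 + 4141) = 47687/17045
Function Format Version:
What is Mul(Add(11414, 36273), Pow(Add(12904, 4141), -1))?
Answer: Rational(47687, 17045) ≈ 2.7977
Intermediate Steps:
Mul(Add(11414, 36273), Pow(Add(12904, 4141), -1)) = Mul(47687, Pow(17045, -1)) = Mul(47687, Rational(1, 17045)) = Rational(47687, 17045)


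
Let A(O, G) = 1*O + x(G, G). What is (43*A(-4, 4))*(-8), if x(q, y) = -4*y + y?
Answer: 5504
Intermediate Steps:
x(q, y) = -3*y
A(O, G) = O - 3*G (A(O, G) = 1*O - 3*G = O - 3*G)
(43*A(-4, 4))*(-8) = (43*(-4 - 3*4))*(-8) = (43*(-4 - 12))*(-8) = (43*(-16))*(-8) = -688*(-8) = 5504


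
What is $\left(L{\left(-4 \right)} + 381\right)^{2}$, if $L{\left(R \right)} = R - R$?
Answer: $145161$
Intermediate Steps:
$L{\left(R \right)} = 0$
$\left(L{\left(-4 \right)} + 381\right)^{2} = \left(0 + 381\right)^{2} = 381^{2} = 145161$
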